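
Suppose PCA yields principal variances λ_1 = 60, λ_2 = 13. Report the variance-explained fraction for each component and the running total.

Step 1 — total variance = trace(Sigma) = Σ λ_i = 60 + 13 = 73.

Step 2 — fraction explained by component i = λ_i / Σ λ:
  PC1: 60/73 = 0.8219
  PC2: 13/73 = 0.1781

Step 3 — cumulative fraction after k components = (λ_1 + ... + λ_k) / Σ λ:
  k = 1: 60/73 = 0.8219
  k = 2: (60 + 13)/73 = 73/73 = 1

Summary (fraction, with percent):

explained: PC1 0.8219 (82.19%), PC2 0.1781 (17.81%);  cumulative: 0.8219, 1


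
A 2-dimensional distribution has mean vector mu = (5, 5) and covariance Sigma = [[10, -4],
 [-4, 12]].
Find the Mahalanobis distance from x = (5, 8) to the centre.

Step 1 — centre the observation: (x - mu) = (0, 3).

Step 2 — invert Sigma. det(Sigma) = 10·12 - (-4)² = 104.
  Sigma^{-1} = (1/det) · [[d, -b], [-b, a]] = [[0.1154, 0.0385],
 [0.0385, 0.0962]].

Step 3 — form the quadratic (x - mu)^T · Sigma^{-1} · (x - mu):
  Sigma^{-1} · (x - mu) = (0.1154, 0.2885).
  (x - mu)^T · [Sigma^{-1} · (x - mu)] = (0)·(0.1154) + (3)·(0.2885) = 0.8654.

Step 4 — take square root: d = √(0.8654) ≈ 0.9303.

d(x, mu) = √(0.8654) ≈ 0.9303


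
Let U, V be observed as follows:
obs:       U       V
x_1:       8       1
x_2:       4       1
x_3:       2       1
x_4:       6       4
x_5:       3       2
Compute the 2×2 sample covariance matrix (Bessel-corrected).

Step 1 — column means:
  mean(U) = (8 + 4 + 2 + 6 + 3) / 5 = 23/5 = 4.6
  mean(V) = (1 + 1 + 1 + 4 + 2) / 5 = 9/5 = 1.8

Step 2 — sample covariance S[i,j] = (1/(n-1)) · Σ_k (x_{k,i} - mean_i) · (x_{k,j} - mean_j), with n-1 = 4.
  S[U,U] = ((3.4)·(3.4) + (-0.6)·(-0.6) + (-2.6)·(-2.6) + (1.4)·(1.4) + (-1.6)·(-1.6)) / 4 = 23.2/4 = 5.8
  S[U,V] = ((3.4)·(-0.8) + (-0.6)·(-0.8) + (-2.6)·(-0.8) + (1.4)·(2.2) + (-1.6)·(0.2)) / 4 = 2.6/4 = 0.65
  S[V,V] = ((-0.8)·(-0.8) + (-0.8)·(-0.8) + (-0.8)·(-0.8) + (2.2)·(2.2) + (0.2)·(0.2)) / 4 = 6.8/4 = 1.7

S is symmetric (S[j,i] = S[i,j]). Assembling:

S = [[5.8, 0.65],
 [0.65, 1.7]]


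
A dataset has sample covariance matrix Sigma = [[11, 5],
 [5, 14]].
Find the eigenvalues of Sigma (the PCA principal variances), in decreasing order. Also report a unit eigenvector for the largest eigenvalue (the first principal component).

Step 1 — characteristic polynomial of 2×2 Sigma:
  det(Sigma - λI) = λ² - trace · λ + det = 0.
  trace = 11 + 14 = 25, det = 11·14 - (5)² = 129.
Step 2 — discriminant:
  Δ = trace² - 4·det = 625 - 516 = 109.
Step 3 — eigenvalues:
  λ = (trace ± √Δ)/2 = (25 ± 10.4403)/2,
  λ_1 = 17.7202,  λ_2 = 7.2798.

Step 4 — unit eigenvector for λ_1: solve (Sigma - λ_1 I)v = 0. First row:
  (11 - 17.7202)·v_x + (5)·v_y = 0, i.e. (-6.7202)·v_x + (5)·v_y = 0,
  so v ∝ (b, λ_1 - a) = (5, 6.7202) = u.
  ||u|| = √((5)² + (6.7202)²) = √(70.1605) ≈ 8.3762,
  v_1 = u/||u|| ≈ (0.5969, 0.8023) (||v_1|| = 1).

λ_1 = 17.7202,  λ_2 = 7.2798;  v_1 ≈ (0.5969, 0.8023)


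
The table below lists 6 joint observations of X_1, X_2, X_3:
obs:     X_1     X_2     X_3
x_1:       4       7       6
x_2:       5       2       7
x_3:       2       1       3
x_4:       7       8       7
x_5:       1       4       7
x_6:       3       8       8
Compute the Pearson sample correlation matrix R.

Step 1 — column means:
  mean(X_1) = (4 + 5 + 2 + 7 + 1 + 3) / 6 = 22/6 = 3.6667
  mean(X_2) = (7 + 2 + 1 + 8 + 4 + 8) / 6 = 30/6 = 5
  mean(X_3) = (6 + 7 + 3 + 7 + 7 + 8) / 6 = 38/6 = 6.3333

Step 2 — sample variances and covariances s[i,j] = (1/(n-1)) · Σ_k (x_{k,i} - mean_i) · (x_{k,j} - mean_j), with n-1 = 5:
  s[X_1,X_1] = ((0.3333)·(0.3333) + (1.3333)·(1.3333) + (-1.6667)·(-1.6667) + (3.3333)·(3.3333) + (-2.6667)·(-2.6667) + (-0.6667)·(-0.6667)) / 5 = 23.3333/5 = 4.6667
  s[X_1,X_2] = ((0.3333)·(2) + (1.3333)·(-3) + (-1.6667)·(-4) + (3.3333)·(3) + (-2.6667)·(-1) + (-0.6667)·(3)) / 5 = 14/5 = 2.8
  s[X_1,X_3] = ((0.3333)·(-0.3333) + (1.3333)·(0.6667) + (-1.6667)·(-3.3333) + (3.3333)·(0.6667) + (-2.6667)·(0.6667) + (-0.6667)·(1.6667)) / 5 = 5.6667/5 = 1.1333
  s[X_2,X_2] = ((2)·(2) + (-3)·(-3) + (-4)·(-4) + (3)·(3) + (-1)·(-1) + (3)·(3)) / 5 = 48/5 = 9.6
  s[X_2,X_3] = ((2)·(-0.3333) + (-3)·(0.6667) + (-4)·(-3.3333) + (3)·(0.6667) + (-1)·(0.6667) + (3)·(1.6667)) / 5 = 17/5 = 3.4
  s[X_3,X_3] = ((-0.3333)·(-0.3333) + (0.6667)·(0.6667) + (-3.3333)·(-3.3333) + (0.6667)·(0.6667) + (0.6667)·(0.6667) + (1.6667)·(1.6667)) / 5 = 15.3333/5 = 3.0667
  Sample standard deviations s_i = √(s[i,i]):
  s(X_1) = √(4.6667) = 2.1602
  s(X_2) = √(9.6) = 3.0984
  s(X_3) = √(3.0667) = 1.7512

Step 3 — r_{ij} = s_{ij} / (s_i · s_j):
  r[X_1,X_1] = 1 (diagonal).
  r[X_1,X_2] = 2.8 / (2.1602 · 3.0984) = 2.8 / 6.6933 = 0.4183
  r[X_1,X_3] = 1.1333 / (2.1602 · 1.7512) = 1.1333 / 3.783 = 0.2996
  r[X_2,X_2] = 1 (diagonal).
  r[X_2,X_3] = 3.4 / (3.0984 · 1.7512) = 3.4 / 5.4259 = 0.6266
  r[X_3,X_3] = 1 (diagonal).

R is symmetric with unit diagonal. Assembling:

R = [[1, 0.4183, 0.2996],
 [0.4183, 1, 0.6266],
 [0.2996, 0.6266, 1]]


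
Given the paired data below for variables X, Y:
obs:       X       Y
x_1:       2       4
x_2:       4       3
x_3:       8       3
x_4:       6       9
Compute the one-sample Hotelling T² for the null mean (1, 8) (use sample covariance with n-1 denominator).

Step 1 — sample mean vector:
  mean(X) = (2 + 4 + 8 + 6) / 4 = 20/4 = 5
  mean(Y) = (4 + 3 + 3 + 9) / 4 = 19/4 = 4.75
  x̄ = (5, 4.75),  deviation x̄ - mu_0 = (5, 4.75) - (1, 8) = (4, -3.25).

Step 2 — sample covariance matrix, S[i,j] = (1/(n-1)) · Σ_k (x_{k,i} - mean_i) · (x_{k,j} - mean_j), divisor n-1 = 3:
  S[X,X] = ((-3)·(-3) + (-1)·(-1) + (3)·(3) + (1)·(1)) / 3 = 20/3 = 6.6667
  S[X,Y] = ((-3)·(-0.75) + (-1)·(-1.75) + (3)·(-1.75) + (1)·(4.25)) / 3 = 3/3 = 1
  S[Y,Y] = ((-0.75)·(-0.75) + (-1.75)·(-1.75) + (-1.75)·(-1.75) + (4.25)·(4.25)) / 3 = 24.75/3 = 8.25
  S = [[6.6667, 1],
 [1, 8.25]].

Step 3 — invert S. det(S) = 6.6667·8.25 - (1)² = 54.
  S^{-1} = (1/det) · [[d, -b], [-b, a]] = [[0.1528, -0.0185],
 [-0.0185, 0.1235]].

Step 4 — quadratic form (x̄ - mu_0)^T · S^{-1} · (x̄ - mu_0):
  S^{-1} · (x̄ - mu_0) = (0.6713, -0.4753),
  (x̄ - mu_0)^T · [...] = (4)·(0.6713) + (-3.25)·(-0.4753) = 4.2299.

Step 5 — scale by n: T² = 4 · 4.2299 = 16.9198.

T² ≈ 16.9198


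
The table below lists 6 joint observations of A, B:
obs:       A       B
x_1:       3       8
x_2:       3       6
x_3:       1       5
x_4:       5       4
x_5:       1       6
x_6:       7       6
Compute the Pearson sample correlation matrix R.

Step 1 — column means:
  mean(A) = (3 + 3 + 1 + 5 + 1 + 7) / 6 = 20/6 = 3.3333
  mean(B) = (8 + 6 + 5 + 4 + 6 + 6) / 6 = 35/6 = 5.8333

Step 2 — sample variances and covariances s[i,j] = (1/(n-1)) · Σ_k (x_{k,i} - mean_i) · (x_{k,j} - mean_j), with n-1 = 5:
  s[A,A] = ((-0.3333)·(-0.3333) + (-0.3333)·(-0.3333) + (-2.3333)·(-2.3333) + (1.6667)·(1.6667) + (-2.3333)·(-2.3333) + (3.6667)·(3.6667)) / 5 = 27.3333/5 = 5.4667
  s[A,B] = ((-0.3333)·(2.1667) + (-0.3333)·(0.1667) + (-2.3333)·(-0.8333) + (1.6667)·(-1.8333) + (-2.3333)·(0.1667) + (3.6667)·(0.1667)) / 5 = -1.6667/5 = -0.3333
  s[B,B] = ((2.1667)·(2.1667) + (0.1667)·(0.1667) + (-0.8333)·(-0.8333) + (-1.8333)·(-1.8333) + (0.1667)·(0.1667) + (0.1667)·(0.1667)) / 5 = 8.8333/5 = 1.7667
  Sample standard deviations s_i = √(s[i,i]):
  s(A) = √(5.4667) = 2.3381
  s(B) = √(1.7667) = 1.3292

Step 3 — r_{ij} = s_{ij} / (s_i · s_j):
  r[A,A] = 1 (diagonal).
  r[A,B] = -0.3333 / (2.3381 · 1.3292) = -0.3333 / 3.1077 = -0.1073
  r[B,B] = 1 (diagonal).

R is symmetric with unit diagonal. Assembling:

R = [[1, -0.1073],
 [-0.1073, 1]]


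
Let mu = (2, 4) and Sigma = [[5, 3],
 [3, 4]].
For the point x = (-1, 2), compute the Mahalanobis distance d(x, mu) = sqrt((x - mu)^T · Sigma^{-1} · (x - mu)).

Step 1 — centre the observation: (x - mu) = (-3, -2).

Step 2 — invert Sigma. det(Sigma) = 5·4 - (3)² = 11.
  Sigma^{-1} = (1/det) · [[d, -b], [-b, a]] = [[0.3636, -0.2727],
 [-0.2727, 0.4545]].

Step 3 — form the quadratic (x - mu)^T · Sigma^{-1} · (x - mu):
  Sigma^{-1} · (x - mu) = (-0.5455, -0.0909).
  (x - mu)^T · [Sigma^{-1} · (x - mu)] = (-3)·(-0.5455) + (-2)·(-0.0909) = 1.8182.

Step 4 — take square root: d = √(1.8182) ≈ 1.3484.

d(x, mu) = √(1.8182) ≈ 1.3484


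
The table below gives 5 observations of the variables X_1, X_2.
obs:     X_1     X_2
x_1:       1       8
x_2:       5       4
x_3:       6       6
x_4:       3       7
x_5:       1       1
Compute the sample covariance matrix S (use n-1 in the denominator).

Step 1 — column means:
  mean(X_1) = (1 + 5 + 6 + 3 + 1) / 5 = 16/5 = 3.2
  mean(X_2) = (8 + 4 + 6 + 7 + 1) / 5 = 26/5 = 5.2

Step 2 — sample covariance S[i,j] = (1/(n-1)) · Σ_k (x_{k,i} - mean_i) · (x_{k,j} - mean_j), with n-1 = 4.
  S[X_1,X_1] = ((-2.2)·(-2.2) + (1.8)·(1.8) + (2.8)·(2.8) + (-0.2)·(-0.2) + (-2.2)·(-2.2)) / 4 = 20.8/4 = 5.2
  S[X_1,X_2] = ((-2.2)·(2.8) + (1.8)·(-1.2) + (2.8)·(0.8) + (-0.2)·(1.8) + (-2.2)·(-4.2)) / 4 = 2.8/4 = 0.7
  S[X_2,X_2] = ((2.8)·(2.8) + (-1.2)·(-1.2) + (0.8)·(0.8) + (1.8)·(1.8) + (-4.2)·(-4.2)) / 4 = 30.8/4 = 7.7

S is symmetric (S[j,i] = S[i,j]). Assembling:

S = [[5.2, 0.7],
 [0.7, 7.7]]


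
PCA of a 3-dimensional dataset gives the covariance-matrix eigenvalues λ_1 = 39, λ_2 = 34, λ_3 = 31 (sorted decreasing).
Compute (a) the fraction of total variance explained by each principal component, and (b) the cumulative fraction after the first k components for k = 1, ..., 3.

Step 1 — total variance = trace(Sigma) = Σ λ_i = 39 + 34 + 31 = 104.

Step 2 — fraction explained by component i = λ_i / Σ λ:
  PC1: 39/104 = 0.375
  PC2: 34/104 = 0.3269
  PC3: 31/104 = 0.2981

Step 3 — cumulative fraction after k components = (λ_1 + ... + λ_k) / Σ λ:
  k = 1: 39/104 = 0.375
  k = 2: (39 + 34)/104 = 73/104 = 0.7019
  k = 3: (39 + 34 + 31)/104 = 104/104 = 1

Summary (fraction, with percent):

explained: PC1 0.375 (37.5%), PC2 0.3269 (32.69%), PC3 0.2981 (29.81%);  cumulative: 0.375, 0.7019, 1


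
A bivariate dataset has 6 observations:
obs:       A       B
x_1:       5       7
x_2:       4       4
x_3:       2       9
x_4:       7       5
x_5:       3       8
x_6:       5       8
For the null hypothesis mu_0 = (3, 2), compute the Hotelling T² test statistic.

Step 1 — sample mean vector:
  mean(A) = (5 + 4 + 2 + 7 + 3 + 5) / 6 = 26/6 = 4.3333
  mean(B) = (7 + 4 + 9 + 5 + 8 + 8) / 6 = 41/6 = 6.8333
  x̄ = (4.3333, 6.8333),  deviation x̄ - mu_0 = (4.3333, 6.8333) - (3, 2) = (1.3333, 4.8333).

Step 2 — sample covariance matrix, S[i,j] = (1/(n-1)) · Σ_k (x_{k,i} - mean_i) · (x_{k,j} - mean_j), divisor n-1 = 5:
  S[A,A] = ((0.6667)·(0.6667) + (-0.3333)·(-0.3333) + (-2.3333)·(-2.3333) + (2.6667)·(2.6667) + (-1.3333)·(-1.3333) + (0.6667)·(0.6667)) / 5 = 15.3333/5 = 3.0667
  S[A,B] = ((0.6667)·(0.1667) + (-0.3333)·(-2.8333) + (-2.3333)·(2.1667) + (2.6667)·(-1.8333) + (-1.3333)·(1.1667) + (0.6667)·(1.1667)) / 5 = -9.6667/5 = -1.9333
  S[B,B] = ((0.1667)·(0.1667) + (-2.8333)·(-2.8333) + (2.1667)·(2.1667) + (-1.8333)·(-1.8333) + (1.1667)·(1.1667) + (1.1667)·(1.1667)) / 5 = 18.8333/5 = 3.7667
  S = [[3.0667, -1.9333],
 [-1.9333, 3.7667]].

Step 3 — invert S. det(S) = 3.0667·3.7667 - (-1.9333)² = 7.8133.
  S^{-1} = (1/det) · [[d, -b], [-b, a]] = [[0.4821, 0.2474],
 [0.2474, 0.3925]].

Step 4 — quadratic form (x̄ - mu_0)^T · S^{-1} · (x̄ - mu_0):
  S^{-1} · (x̄ - mu_0) = (1.8387, 2.227),
  (x̄ - mu_0)^T · [...] = (1.3333)·(1.8387) + (4.8333)·(2.227) = 13.2153.

Step 5 — scale by n: T² = 6 · 13.2153 = 79.2918.

T² ≈ 79.2918


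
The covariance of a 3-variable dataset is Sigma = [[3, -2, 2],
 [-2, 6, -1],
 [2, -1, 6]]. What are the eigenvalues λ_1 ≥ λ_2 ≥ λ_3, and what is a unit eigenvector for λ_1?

Step 1 — characteristic polynomial p(λ) = det(λI - Sigma) = λ³ - tr·λ² + c_1·λ - det, where tr = trace, c_1 = sum of the principal 2×2 minors, det = det(Sigma):
  tr = 3 + 6 + 6 = 15,
  c_1 = (3·6 - (-2)²) + (3·6 - (2)²) + (6·6 - (-1)²) = 14 + 14 + 35 = 63,
  det = 3·(6·6 - (-1)²) - (-2)·((-2)·6 - (-1)·(2)) + (2)·((-2)·(-1) - 6·(2)) = 3·(35) - (-2)·(-10) + (2)·(-10) = 65.
  So p(λ) = λ³ - 15λ² + 63λ - 65.
Step 2 — look for an integer root (rational root theorem: any rational root is an integer divisor of 65). Testing λ = 5:
  p(5) = 125 - 375 + 315 - 65 = 0  ✓
  Dividing out (λ - 5): p(λ) = (λ - 5)(λ² - 10λ + 13).
Step 3 — remaining eigenvalues from the quadratic λ² - 10λ + 13 = 0:
  Δ = 10² - 4·13 = 100 - 52 = 48,  λ = (10 ± √48)/2 = (10 ± 6.9282)/2 ≈ 8.4641 or 1.5359.
  Sorted: λ_1 = 8.4641,  λ_2 = 5,  λ_3 = 1.5359  (check: sum = 15 = tr ✓).

Step 4 — unit eigenvector for λ_1 ≈ 8.4641: v spans the null space of (Sigma - λ_1 I), whose rows are
  r_1 = (-5.4641, -2, 2),  r_2 = (-2, -2.4641, -1),  r_3 = (2, -1, -2.4641).
  v is orthogonal to every row, so take v ∝ r_1 × r_2 = ((-2)·(-1) - (2)·(-2.4641), (2)·(-2) - (-5.4641)·(-1), (-5.4641)·(-2.4641) - (-2)·(-2)) ≈ (6.9282, -9.4641, 9.4641).
  Let u = (6.9282, -9.4641, 9.4641).
  ||u|| = √((6.9282)² + (-9.4641)² + (9.4641)²) = √(227.1384) ≈ 15.0711,  v_1 = u/||u|| ≈ (0.4597, -0.628, 0.628) (||v_1|| = 1).

λ_1 = 8.4641,  λ_2 = 5,  λ_3 = 1.5359;  v_1 ≈ (0.4597, -0.628, 0.628)


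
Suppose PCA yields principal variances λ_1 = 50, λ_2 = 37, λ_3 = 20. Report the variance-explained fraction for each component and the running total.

Step 1 — total variance = trace(Sigma) = Σ λ_i = 50 + 37 + 20 = 107.

Step 2 — fraction explained by component i = λ_i / Σ λ:
  PC1: 50/107 = 0.4673
  PC2: 37/107 = 0.3458
  PC3: 20/107 = 0.1869

Step 3 — cumulative fraction after k components = (λ_1 + ... + λ_k) / Σ λ:
  k = 1: 50/107 = 0.4673
  k = 2: (50 + 37)/107 = 87/107 = 0.8131
  k = 3: (50 + 37 + 20)/107 = 107/107 = 1

Summary (fraction, with percent):

explained: PC1 0.4673 (46.73%), PC2 0.3458 (34.58%), PC3 0.1869 (18.69%);  cumulative: 0.4673, 0.8131, 1


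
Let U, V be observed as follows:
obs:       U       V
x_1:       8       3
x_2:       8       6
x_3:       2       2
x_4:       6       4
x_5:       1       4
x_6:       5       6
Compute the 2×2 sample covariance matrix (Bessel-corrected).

Step 1 — column means:
  mean(U) = (8 + 8 + 2 + 6 + 1 + 5) / 6 = 30/6 = 5
  mean(V) = (3 + 6 + 2 + 4 + 4 + 6) / 6 = 25/6 = 4.1667

Step 2 — sample covariance S[i,j] = (1/(n-1)) · Σ_k (x_{k,i} - mean_i) · (x_{k,j} - mean_j), with n-1 = 5.
  S[U,U] = ((3)·(3) + (3)·(3) + (-3)·(-3) + (1)·(1) + (-4)·(-4) + (0)·(0)) / 5 = 44/5 = 8.8
  S[U,V] = ((3)·(-1.1667) + (3)·(1.8333) + (-3)·(-2.1667) + (1)·(-0.1667) + (-4)·(-0.1667) + (0)·(1.8333)) / 5 = 9/5 = 1.8
  S[V,V] = ((-1.1667)·(-1.1667) + (1.8333)·(1.8333) + (-2.1667)·(-2.1667) + (-0.1667)·(-0.1667) + (-0.1667)·(-0.1667) + (1.8333)·(1.8333)) / 5 = 12.8333/5 = 2.5667

S is symmetric (S[j,i] = S[i,j]). Assembling:

S = [[8.8, 1.8],
 [1.8, 2.5667]]


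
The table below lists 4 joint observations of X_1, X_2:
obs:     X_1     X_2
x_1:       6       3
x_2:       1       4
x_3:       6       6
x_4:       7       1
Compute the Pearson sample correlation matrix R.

Step 1 — column means:
  mean(X_1) = (6 + 1 + 6 + 7) / 4 = 20/4 = 5
  mean(X_2) = (3 + 4 + 6 + 1) / 4 = 14/4 = 3.5

Step 2 — sample variances and covariances s[i,j] = (1/(n-1)) · Σ_k (x_{k,i} - mean_i) · (x_{k,j} - mean_j), with n-1 = 3:
  s[X_1,X_1] = ((1)·(1) + (-4)·(-4) + (1)·(1) + (2)·(2)) / 3 = 22/3 = 7.3333
  s[X_1,X_2] = ((1)·(-0.5) + (-4)·(0.5) + (1)·(2.5) + (2)·(-2.5)) / 3 = -5/3 = -1.6667
  s[X_2,X_2] = ((-0.5)·(-0.5) + (0.5)·(0.5) + (2.5)·(2.5) + (-2.5)·(-2.5)) / 3 = 13/3 = 4.3333
  Sample standard deviations s_i = √(s[i,i]):
  s(X_1) = √(7.3333) = 2.708
  s(X_2) = √(4.3333) = 2.0817

Step 3 — r_{ij} = s_{ij} / (s_i · s_j):
  r[X_1,X_1] = 1 (diagonal).
  r[X_1,X_2] = -1.6667 / (2.708 · 2.0817) = -1.6667 / 5.6372 = -0.2957
  r[X_2,X_2] = 1 (diagonal).

R is symmetric with unit diagonal. Assembling:

R = [[1, -0.2957],
 [-0.2957, 1]]


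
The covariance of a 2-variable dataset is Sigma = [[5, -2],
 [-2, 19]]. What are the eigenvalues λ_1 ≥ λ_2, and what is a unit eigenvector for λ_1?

Step 1 — characteristic polynomial of 2×2 Sigma:
  det(Sigma - λI) = λ² - trace · λ + det = 0.
  trace = 5 + 19 = 24, det = 5·19 - (-2)² = 91.
Step 2 — discriminant:
  Δ = trace² - 4·det = 576 - 364 = 212.
Step 3 — eigenvalues:
  λ = (trace ± √Δ)/2 = (24 ± 14.5602)/2,
  λ_1 = 19.2801,  λ_2 = 4.7199.

Step 4 — unit eigenvector for λ_1: solve (Sigma - λ_1 I)v = 0. First row:
  (5 - 19.2801)·v_x + (-2)·v_y = 0, i.e. (-14.2801)·v_x + (-2)·v_y = 0,
  so v ∝ (b, λ_1 - a) = (-2, 14.2801); multiply by -1 so the first entry is positive: u = (2, -14.2801).
  ||u|| = √((2)² + (-14.2801)²) = √(207.9215) ≈ 14.4195,
  v_1 = u/||u|| ≈ (0.1387, -0.9903) (||v_1|| = 1).

λ_1 = 19.2801,  λ_2 = 4.7199;  v_1 ≈ (0.1387, -0.9903)


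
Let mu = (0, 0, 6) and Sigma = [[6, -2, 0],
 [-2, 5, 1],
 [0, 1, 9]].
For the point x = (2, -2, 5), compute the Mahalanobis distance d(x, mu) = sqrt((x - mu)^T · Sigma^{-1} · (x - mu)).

Step 1 — centre the observation: (x - mu) = (2, -2, -1).

Step 2 — invert Sigma (cofactor / det for 3×3, or solve directly):
  Sigma^{-1} = [[0.193, 0.0789, -0.0088],
 [0.0789, 0.2368, -0.0263],
 [-0.0088, -0.0263, 0.114]].

Step 3 — form the quadratic (x - mu)^T · Sigma^{-1} · (x - mu):
  Sigma^{-1} · (x - mu) = (0.2368, -0.2895, -0.0789).
  (x - mu)^T · [Sigma^{-1} · (x - mu)] = (2)·(0.2368) + (-2)·(-0.2895) + (-1)·(-0.0789) = 1.1316.

Step 4 — take square root: d = √(1.1316) ≈ 1.0638.

d(x, mu) = √(1.1316) ≈ 1.0638


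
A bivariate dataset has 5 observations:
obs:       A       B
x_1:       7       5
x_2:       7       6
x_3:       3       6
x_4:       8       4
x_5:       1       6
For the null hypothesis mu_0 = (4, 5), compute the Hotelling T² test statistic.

Step 1 — sample mean vector:
  mean(A) = (7 + 7 + 3 + 8 + 1) / 5 = 26/5 = 5.2
  mean(B) = (5 + 6 + 6 + 4 + 6) / 5 = 27/5 = 5.4
  x̄ = (5.2, 5.4),  deviation x̄ - mu_0 = (5.2, 5.4) - (4, 5) = (1.2, 0.4).

Step 2 — sample covariance matrix, S[i,j] = (1/(n-1)) · Σ_k (x_{k,i} - mean_i) · (x_{k,j} - mean_j), divisor n-1 = 4:
  S[A,A] = ((1.8)·(1.8) + (1.8)·(1.8) + (-2.2)·(-2.2) + (2.8)·(2.8) + (-4.2)·(-4.2)) / 4 = 36.8/4 = 9.2
  S[A,B] = ((1.8)·(-0.4) + (1.8)·(0.6) + (-2.2)·(0.6) + (2.8)·(-1.4) + (-4.2)·(0.6)) / 4 = -7.4/4 = -1.85
  S[B,B] = ((-0.4)·(-0.4) + (0.6)·(0.6) + (0.6)·(0.6) + (-1.4)·(-1.4) + (0.6)·(0.6)) / 4 = 3.2/4 = 0.8
  S = [[9.2, -1.85],
 [-1.85, 0.8]].

Step 3 — invert S. det(S) = 9.2·0.8 - (-1.85)² = 3.9375.
  S^{-1} = (1/det) · [[d, -b], [-b, a]] = [[0.2032, 0.4698],
 [0.4698, 2.3365]].

Step 4 — quadratic form (x̄ - mu_0)^T · S^{-1} · (x̄ - mu_0):
  S^{-1} · (x̄ - mu_0) = (0.4317, 1.4984),
  (x̄ - mu_0)^T · [...] = (1.2)·(0.4317) + (0.4)·(1.4984) = 1.1175.

Step 5 — scale by n: T² = 5 · 1.1175 = 5.5873.

T² ≈ 5.5873


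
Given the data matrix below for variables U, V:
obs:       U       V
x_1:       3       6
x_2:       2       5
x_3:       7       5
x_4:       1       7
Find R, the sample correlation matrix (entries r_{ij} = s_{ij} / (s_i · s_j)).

Step 1 — column means:
  mean(U) = (3 + 2 + 7 + 1) / 4 = 13/4 = 3.25
  mean(V) = (6 + 5 + 5 + 7) / 4 = 23/4 = 5.75

Step 2 — sample variances and covariances s[i,j] = (1/(n-1)) · Σ_k (x_{k,i} - mean_i) · (x_{k,j} - mean_j), with n-1 = 3:
  s[U,U] = ((-0.25)·(-0.25) + (-1.25)·(-1.25) + (3.75)·(3.75) + (-2.25)·(-2.25)) / 3 = 20.75/3 = 6.9167
  s[U,V] = ((-0.25)·(0.25) + (-1.25)·(-0.75) + (3.75)·(-0.75) + (-2.25)·(1.25)) / 3 = -4.75/3 = -1.5833
  s[V,V] = ((0.25)·(0.25) + (-0.75)·(-0.75) + (-0.75)·(-0.75) + (1.25)·(1.25)) / 3 = 2.75/3 = 0.9167
  Sample standard deviations s_i = √(s[i,i]):
  s(U) = √(6.9167) = 2.63
  s(V) = √(0.9167) = 0.9574

Step 3 — r_{ij} = s_{ij} / (s_i · s_j):
  r[U,U] = 1 (diagonal).
  r[U,V] = -1.5833 / (2.63 · 0.9574) = -1.5833 / 2.518 = -0.6288
  r[V,V] = 1 (diagonal).

R is symmetric with unit diagonal. Assembling:

R = [[1, -0.6288],
 [-0.6288, 1]]


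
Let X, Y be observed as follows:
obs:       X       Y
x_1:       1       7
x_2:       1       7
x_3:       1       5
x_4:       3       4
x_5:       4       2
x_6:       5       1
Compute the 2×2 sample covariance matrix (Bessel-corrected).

Step 1 — column means:
  mean(X) = (1 + 1 + 1 + 3 + 4 + 5) / 6 = 15/6 = 2.5
  mean(Y) = (7 + 7 + 5 + 4 + 2 + 1) / 6 = 26/6 = 4.3333

Step 2 — sample covariance S[i,j] = (1/(n-1)) · Σ_k (x_{k,i} - mean_i) · (x_{k,j} - mean_j), with n-1 = 5.
  S[X,X] = ((-1.5)·(-1.5) + (-1.5)·(-1.5) + (-1.5)·(-1.5) + (0.5)·(0.5) + (1.5)·(1.5) + (2.5)·(2.5)) / 5 = 15.5/5 = 3.1
  S[X,Y] = ((-1.5)·(2.6667) + (-1.5)·(2.6667) + (-1.5)·(0.6667) + (0.5)·(-0.3333) + (1.5)·(-2.3333) + (2.5)·(-3.3333)) / 5 = -21/5 = -4.2
  S[Y,Y] = ((2.6667)·(2.6667) + (2.6667)·(2.6667) + (0.6667)·(0.6667) + (-0.3333)·(-0.3333) + (-2.3333)·(-2.3333) + (-3.3333)·(-3.3333)) / 5 = 31.3333/5 = 6.2667

S is symmetric (S[j,i] = S[i,j]). Assembling:

S = [[3.1, -4.2],
 [-4.2, 6.2667]]


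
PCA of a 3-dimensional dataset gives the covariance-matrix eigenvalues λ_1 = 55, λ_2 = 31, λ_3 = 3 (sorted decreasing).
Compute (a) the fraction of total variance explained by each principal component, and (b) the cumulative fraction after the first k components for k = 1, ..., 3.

Step 1 — total variance = trace(Sigma) = Σ λ_i = 55 + 31 + 3 = 89.

Step 2 — fraction explained by component i = λ_i / Σ λ:
  PC1: 55/89 = 0.618
  PC2: 31/89 = 0.3483
  PC3: 3/89 = 0.0337

Step 3 — cumulative fraction after k components = (λ_1 + ... + λ_k) / Σ λ:
  k = 1: 55/89 = 0.618
  k = 2: (55 + 31)/89 = 86/89 = 0.9663
  k = 3: (55 + 31 + 3)/89 = 89/89 = 1

Summary (fraction, with percent):

explained: PC1 0.618 (61.8%), PC2 0.3483 (34.83%), PC3 0.0337 (3.37%);  cumulative: 0.618, 0.9663, 1


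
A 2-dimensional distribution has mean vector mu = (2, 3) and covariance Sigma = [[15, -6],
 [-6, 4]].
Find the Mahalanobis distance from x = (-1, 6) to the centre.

Step 1 — centre the observation: (x - mu) = (-3, 3).

Step 2 — invert Sigma. det(Sigma) = 15·4 - (-6)² = 24.
  Sigma^{-1} = (1/det) · [[d, -b], [-b, a]] = [[0.1667, 0.25],
 [0.25, 0.625]].

Step 3 — form the quadratic (x - mu)^T · Sigma^{-1} · (x - mu):
  Sigma^{-1} · (x - mu) = (0.25, 1.125).
  (x - mu)^T · [Sigma^{-1} · (x - mu)] = (-3)·(0.25) + (3)·(1.125) = 2.625.

Step 4 — take square root: d = √(2.625) ≈ 1.6202.

d(x, mu) = √(2.625) ≈ 1.6202


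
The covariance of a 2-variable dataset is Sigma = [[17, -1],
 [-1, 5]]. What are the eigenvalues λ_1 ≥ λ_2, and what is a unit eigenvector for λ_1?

Step 1 — characteristic polynomial of 2×2 Sigma:
  det(Sigma - λI) = λ² - trace · λ + det = 0.
  trace = 17 + 5 = 22, det = 17·5 - (-1)² = 84.
Step 2 — discriminant:
  Δ = trace² - 4·det = 484 - 336 = 148.
Step 3 — eigenvalues:
  λ = (trace ± √Δ)/2 = (22 ± 12.1655)/2,
  λ_1 = 17.0828,  λ_2 = 4.9172.

Step 4 — unit eigenvector for λ_1: solve (Sigma - λ_1 I)v = 0. First row:
  (17 - 17.0828)·v_x + (-1)·v_y = 0, i.e. (-0.0828)·v_x + (-1)·v_y = 0,
  so v ∝ (b, λ_1 - a) = (-1, 0.0828); multiply by -1 so the first entry is positive: u = (1, -0.0828).
  ||u|| = √((1)² + (-0.0828)²) = √(1.0068) ≈ 1.0034,
  v_1 = u/||u|| ≈ (0.9966, -0.0825) (||v_1|| = 1).

λ_1 = 17.0828,  λ_2 = 4.9172;  v_1 ≈ (0.9966, -0.0825)


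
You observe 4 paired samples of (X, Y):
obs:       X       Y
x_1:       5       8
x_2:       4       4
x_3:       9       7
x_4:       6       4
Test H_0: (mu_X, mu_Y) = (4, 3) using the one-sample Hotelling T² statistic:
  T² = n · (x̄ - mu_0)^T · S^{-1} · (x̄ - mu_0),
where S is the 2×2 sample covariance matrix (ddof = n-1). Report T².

Step 1 — sample mean vector:
  mean(X) = (5 + 4 + 9 + 6) / 4 = 24/4 = 6
  mean(Y) = (8 + 4 + 7 + 4) / 4 = 23/4 = 5.75
  x̄ = (6, 5.75),  deviation x̄ - mu_0 = (6, 5.75) - (4, 3) = (2, 2.75).

Step 2 — sample covariance matrix, S[i,j] = (1/(n-1)) · Σ_k (x_{k,i} - mean_i) · (x_{k,j} - mean_j), divisor n-1 = 3:
  S[X,X] = ((-1)·(-1) + (-2)·(-2) + (3)·(3) + (0)·(0)) / 3 = 14/3 = 4.6667
  S[X,Y] = ((-1)·(2.25) + (-2)·(-1.75) + (3)·(1.25) + (0)·(-1.75)) / 3 = 5/3 = 1.6667
  S[Y,Y] = ((2.25)·(2.25) + (-1.75)·(-1.75) + (1.25)·(1.25) + (-1.75)·(-1.75)) / 3 = 12.75/3 = 4.25
  S = [[4.6667, 1.6667],
 [1.6667, 4.25]].

Step 3 — invert S. det(S) = 4.6667·4.25 - (1.6667)² = 17.0556.
  S^{-1} = (1/det) · [[d, -b], [-b, a]] = [[0.2492, -0.0977],
 [-0.0977, 0.2736]].

Step 4 — quadratic form (x̄ - mu_0)^T · S^{-1} · (x̄ - mu_0):
  S^{-1} · (x̄ - mu_0) = (0.2296, 0.557),
  (x̄ - mu_0)^T · [...] = (2)·(0.2296) + (2.75)·(0.557) = 1.991.

Step 5 — scale by n: T² = 4 · 1.991 = 7.9642.

T² ≈ 7.9642


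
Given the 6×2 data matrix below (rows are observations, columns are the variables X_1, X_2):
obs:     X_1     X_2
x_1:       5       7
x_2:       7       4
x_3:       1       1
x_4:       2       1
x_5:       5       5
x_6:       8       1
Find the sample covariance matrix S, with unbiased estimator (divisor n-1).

Step 1 — column means:
  mean(X_1) = (5 + 7 + 1 + 2 + 5 + 8) / 6 = 28/6 = 4.6667
  mean(X_2) = (7 + 4 + 1 + 1 + 5 + 1) / 6 = 19/6 = 3.1667

Step 2 — sample covariance S[i,j] = (1/(n-1)) · Σ_k (x_{k,i} - mean_i) · (x_{k,j} - mean_j), with n-1 = 5.
  S[X_1,X_1] = ((0.3333)·(0.3333) + (2.3333)·(2.3333) + (-3.6667)·(-3.6667) + (-2.6667)·(-2.6667) + (0.3333)·(0.3333) + (3.3333)·(3.3333)) / 5 = 37.3333/5 = 7.4667
  S[X_1,X_2] = ((0.3333)·(3.8333) + (2.3333)·(0.8333) + (-3.6667)·(-2.1667) + (-2.6667)·(-2.1667) + (0.3333)·(1.8333) + (3.3333)·(-2.1667)) / 5 = 10.3333/5 = 2.0667
  S[X_2,X_2] = ((3.8333)·(3.8333) + (0.8333)·(0.8333) + (-2.1667)·(-2.1667) + (-2.1667)·(-2.1667) + (1.8333)·(1.8333) + (-2.1667)·(-2.1667)) / 5 = 32.8333/5 = 6.5667

S is symmetric (S[j,i] = S[i,j]). Assembling:

S = [[7.4667, 2.0667],
 [2.0667, 6.5667]]


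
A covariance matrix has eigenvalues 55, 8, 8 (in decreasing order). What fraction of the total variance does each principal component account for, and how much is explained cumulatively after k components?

Step 1 — total variance = trace(Sigma) = Σ λ_i = 55 + 8 + 8 = 71.

Step 2 — fraction explained by component i = λ_i / Σ λ:
  PC1: 55/71 = 0.7746
  PC2: 8/71 = 0.1127
  PC3: 8/71 = 0.1127

Step 3 — cumulative fraction after k components = (λ_1 + ... + λ_k) / Σ λ:
  k = 1: 55/71 = 0.7746
  k = 2: (55 + 8)/71 = 63/71 = 0.8873
  k = 3: (55 + 8 + 8)/71 = 71/71 = 1

Summary (fraction, with percent):

explained: PC1 0.7746 (77.46%), PC2 0.1127 (11.27%), PC3 0.1127 (11.27%);  cumulative: 0.7746, 0.8873, 1


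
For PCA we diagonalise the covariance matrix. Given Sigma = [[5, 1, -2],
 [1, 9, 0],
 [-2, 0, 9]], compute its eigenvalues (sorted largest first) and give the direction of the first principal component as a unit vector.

Step 1 — characteristic polynomial p(λ) = det(λI - Sigma) = λ³ - tr·λ² + c_1·λ - det, where tr = trace, c_1 = sum of the principal 2×2 minors, det = det(Sigma):
  tr = 5 + 9 + 9 = 23,
  c_1 = (5·9 - (1)²) + (5·9 - (-2)²) + (9·9 - (0)²) = 44 + 41 + 81 = 166,
  det = 5·(9·9 - (0)²) - (1)·((1)·9 - (0)·(-2)) + (-2)·((1)·(0) - 9·(-2)) = 5·(81) - (1)·(9) + (-2)·(18) = 360.
  So p(λ) = λ³ - 23λ² + 166λ - 360.
Step 2 — look for an integer root (rational root theorem: any rational root is an integer divisor of 360). Testing λ = 4:
  p(4) = 64 - 368 + 664 - 360 = 0  ✓
  Dividing out (λ - 4): p(λ) = (λ - 4)(λ² - 19λ + 90).
Step 3 — remaining eigenvalues from the quadratic λ² - 19λ + 90 = 0:
  Δ = 19² - 4·90 = 361 - 360 = 1,  λ = (19 ± √1)/2 = (19 ± 1)/2 = 10 or 9.
  Sorted: λ_1 = 10,  λ_2 = 9,  λ_3 = 4  (check: sum = 23 = tr ✓).

Step 4 — unit eigenvector for λ_1 = 10: v spans the null space of (Sigma - λ_1 I), whose rows are
  r_1 = (-5, 1, -2),  r_2 = (1, -1, 0),  r_3 = (-2, 0, -1).
  v is orthogonal to every row, so take v ∝ r_1 × r_2 = ((1)·(0) - (-2)·(-1), (-2)·(1) - (-5)·(0), (-5)·(-1) - (1)·(1)) = (-2, -2, 4).
  Rescale (divide by 2; multiply by -1 so the first nonzero entry is positive): u = (1, 1, -2).
  ||u|| = √((1)² + (1)² + (-2)²) = √(6) ≈ 2.4495,  v_1 = u/||u|| ≈ (0.4082, 0.4082, -0.8165) (||v_1|| = 1).

λ_1 = 10,  λ_2 = 9,  λ_3 = 4;  v_1 ≈ (0.4082, 0.4082, -0.8165)


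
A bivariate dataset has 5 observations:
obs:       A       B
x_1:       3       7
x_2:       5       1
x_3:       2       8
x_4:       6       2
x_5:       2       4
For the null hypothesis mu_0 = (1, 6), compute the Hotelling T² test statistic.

Step 1 — sample mean vector:
  mean(A) = (3 + 5 + 2 + 6 + 2) / 5 = 18/5 = 3.6
  mean(B) = (7 + 1 + 8 + 2 + 4) / 5 = 22/5 = 4.4
  x̄ = (3.6, 4.4),  deviation x̄ - mu_0 = (3.6, 4.4) - (1, 6) = (2.6, -1.6).

Step 2 — sample covariance matrix, S[i,j] = (1/(n-1)) · Σ_k (x_{k,i} - mean_i) · (x_{k,j} - mean_j), divisor n-1 = 4:
  S[A,A] = ((-0.6)·(-0.6) + (1.4)·(1.4) + (-1.6)·(-1.6) + (2.4)·(2.4) + (-1.6)·(-1.6)) / 4 = 13.2/4 = 3.3
  S[A,B] = ((-0.6)·(2.6) + (1.4)·(-3.4) + (-1.6)·(3.6) + (2.4)·(-2.4) + (-1.6)·(-0.4)) / 4 = -17.2/4 = -4.3
  S[B,B] = ((2.6)·(2.6) + (-3.4)·(-3.4) + (3.6)·(3.6) + (-2.4)·(-2.4) + (-0.4)·(-0.4)) / 4 = 37.2/4 = 9.3
  S = [[3.3, -4.3],
 [-4.3, 9.3]].

Step 3 — invert S. det(S) = 3.3·9.3 - (-4.3)² = 12.2.
  S^{-1} = (1/det) · [[d, -b], [-b, a]] = [[0.7623, 0.3525],
 [0.3525, 0.2705]].

Step 4 — quadratic form (x̄ - mu_0)^T · S^{-1} · (x̄ - mu_0):
  S^{-1} · (x̄ - mu_0) = (1.418, 0.4836),
  (x̄ - mu_0)^T · [...] = (2.6)·(1.418) + (-1.6)·(0.4836) = 2.9131.

Step 5 — scale by n: T² = 5 · 2.9131 = 14.5656.

T² ≈ 14.5656


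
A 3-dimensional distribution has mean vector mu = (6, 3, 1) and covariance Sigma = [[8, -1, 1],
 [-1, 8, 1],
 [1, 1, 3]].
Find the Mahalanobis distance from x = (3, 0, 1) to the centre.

Step 1 — centre the observation: (x - mu) = (-3, -3, 0).

Step 2 — invert Sigma (cofactor / det for 3×3, or solve directly):
  Sigma^{-1} = [[0.1345, 0.0234, -0.0526],
 [0.0234, 0.1345, -0.0526],
 [-0.0526, -0.0526, 0.3684]].

Step 3 — form the quadratic (x - mu)^T · Sigma^{-1} · (x - mu):
  Sigma^{-1} · (x - mu) = (-0.4737, -0.4737, 0.3158).
  (x - mu)^T · [Sigma^{-1} · (x - mu)] = (-3)·(-0.4737) + (-3)·(-0.4737) + (0)·(0.3158) = 2.8421.

Step 4 — take square root: d = √(2.8421) ≈ 1.6859.

d(x, mu) = √(2.8421) ≈ 1.6859


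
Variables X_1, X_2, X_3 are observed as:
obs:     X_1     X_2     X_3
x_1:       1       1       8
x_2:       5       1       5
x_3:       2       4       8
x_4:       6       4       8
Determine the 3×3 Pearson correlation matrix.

Step 1 — column means:
  mean(X_1) = (1 + 5 + 2 + 6) / 4 = 14/4 = 3.5
  mean(X_2) = (1 + 1 + 4 + 4) / 4 = 10/4 = 2.5
  mean(X_3) = (8 + 5 + 8 + 8) / 4 = 29/4 = 7.25

Step 2 — sample variances and covariances s[i,j] = (1/(n-1)) · Σ_k (x_{k,i} - mean_i) · (x_{k,j} - mean_j), with n-1 = 3:
  s[X_1,X_1] = ((-2.5)·(-2.5) + (1.5)·(1.5) + (-1.5)·(-1.5) + (2.5)·(2.5)) / 3 = 17/3 = 5.6667
  s[X_1,X_2] = ((-2.5)·(-1.5) + (1.5)·(-1.5) + (-1.5)·(1.5) + (2.5)·(1.5)) / 3 = 3/3 = 1
  s[X_1,X_3] = ((-2.5)·(0.75) + (1.5)·(-2.25) + (-1.5)·(0.75) + (2.5)·(0.75)) / 3 = -4.5/3 = -1.5
  s[X_2,X_2] = ((-1.5)·(-1.5) + (-1.5)·(-1.5) + (1.5)·(1.5) + (1.5)·(1.5)) / 3 = 9/3 = 3
  s[X_2,X_3] = ((-1.5)·(0.75) + (-1.5)·(-2.25) + (1.5)·(0.75) + (1.5)·(0.75)) / 3 = 4.5/3 = 1.5
  s[X_3,X_3] = ((0.75)·(0.75) + (-2.25)·(-2.25) + (0.75)·(0.75) + (0.75)·(0.75)) / 3 = 6.75/3 = 2.25
  Sample standard deviations s_i = √(s[i,i]):
  s(X_1) = √(5.6667) = 2.3805
  s(X_2) = √(3) = 1.7321
  s(X_3) = √(2.25) = 1.5

Step 3 — r_{ij} = s_{ij} / (s_i · s_j):
  r[X_1,X_1] = 1 (diagonal).
  r[X_1,X_2] = 1 / (2.3805 · 1.7321) = 1 / 4.1231 = 0.2425
  r[X_1,X_3] = -1.5 / (2.3805 · 1.5) = -1.5 / 3.5707 = -0.4201
  r[X_2,X_2] = 1 (diagonal).
  r[X_2,X_3] = 1.5 / (1.7321 · 1.5) = 1.5 / 2.5981 = 0.5774
  r[X_3,X_3] = 1 (diagonal).

R is symmetric with unit diagonal. Assembling:

R = [[1, 0.2425, -0.4201],
 [0.2425, 1, 0.5774],
 [-0.4201, 0.5774, 1]]


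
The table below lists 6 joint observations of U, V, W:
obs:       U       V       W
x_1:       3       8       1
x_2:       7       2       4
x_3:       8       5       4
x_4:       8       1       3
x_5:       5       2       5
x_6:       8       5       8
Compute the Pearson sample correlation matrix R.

Step 1 — column means:
  mean(U) = (3 + 7 + 8 + 8 + 5 + 8) / 6 = 39/6 = 6.5
  mean(V) = (8 + 2 + 5 + 1 + 2 + 5) / 6 = 23/6 = 3.8333
  mean(W) = (1 + 4 + 4 + 3 + 5 + 8) / 6 = 25/6 = 4.1667

Step 2 — sample variances and covariances s[i,j] = (1/(n-1)) · Σ_k (x_{k,i} - mean_i) · (x_{k,j} - mean_j), with n-1 = 5:
  s[U,U] = ((-3.5)·(-3.5) + (0.5)·(0.5) + (1.5)·(1.5) + (1.5)·(1.5) + (-1.5)·(-1.5) + (1.5)·(1.5)) / 5 = 21.5/5 = 4.3
  s[U,V] = ((-3.5)·(4.1667) + (0.5)·(-1.8333) + (1.5)·(1.1667) + (1.5)·(-2.8333) + (-1.5)·(-1.8333) + (1.5)·(1.1667)) / 5 = -13.5/5 = -2.7
  s[U,W] = ((-3.5)·(-3.1667) + (0.5)·(-0.1667) + (1.5)·(-0.1667) + (1.5)·(-1.1667) + (-1.5)·(0.8333) + (1.5)·(3.8333)) / 5 = 13.5/5 = 2.7
  s[V,V] = ((4.1667)·(4.1667) + (-1.8333)·(-1.8333) + (1.1667)·(1.1667) + (-2.8333)·(-2.8333) + (-1.8333)·(-1.8333) + (1.1667)·(1.1667)) / 5 = 34.8333/5 = 6.9667
  s[V,W] = ((4.1667)·(-3.1667) + (-1.8333)·(-0.1667) + (1.1667)·(-0.1667) + (-2.8333)·(-1.1667) + (-1.8333)·(0.8333) + (1.1667)·(3.8333)) / 5 = -6.8333/5 = -1.3667
  s[W,W] = ((-3.1667)·(-3.1667) + (-0.1667)·(-0.1667) + (-0.1667)·(-0.1667) + (-1.1667)·(-1.1667) + (0.8333)·(0.8333) + (3.8333)·(3.8333)) / 5 = 26.8333/5 = 5.3667
  Sample standard deviations s_i = √(s[i,i]):
  s(U) = √(4.3) = 2.0736
  s(V) = √(6.9667) = 2.6394
  s(W) = √(5.3667) = 2.3166

Step 3 — r_{ij} = s_{ij} / (s_i · s_j):
  r[U,U] = 1 (diagonal).
  r[U,V] = -2.7 / (2.0736 · 2.6394) = -2.7 / 5.4733 = -0.4933
  r[U,W] = 2.7 / (2.0736 · 2.3166) = 2.7 / 4.8038 = 0.5621
  r[V,V] = 1 (diagonal).
  r[V,W] = -1.3667 / (2.6394 · 2.3166) = -1.3667 / 6.1146 = -0.2235
  r[W,W] = 1 (diagonal).

R is symmetric with unit diagonal. Assembling:

R = [[1, -0.4933, 0.5621],
 [-0.4933, 1, -0.2235],
 [0.5621, -0.2235, 1]]


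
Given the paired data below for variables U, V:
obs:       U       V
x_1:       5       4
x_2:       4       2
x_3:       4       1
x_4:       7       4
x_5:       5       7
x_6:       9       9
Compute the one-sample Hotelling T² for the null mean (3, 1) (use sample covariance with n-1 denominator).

Step 1 — sample mean vector:
  mean(U) = (5 + 4 + 4 + 7 + 5 + 9) / 6 = 34/6 = 5.6667
  mean(V) = (4 + 2 + 1 + 4 + 7 + 9) / 6 = 27/6 = 4.5
  x̄ = (5.6667, 4.5),  deviation x̄ - mu_0 = (5.6667, 4.5) - (3, 1) = (2.6667, 3.5).

Step 2 — sample covariance matrix, S[i,j] = (1/(n-1)) · Σ_k (x_{k,i} - mean_i) · (x_{k,j} - mean_j), divisor n-1 = 5:
  S[U,U] = ((-0.6667)·(-0.6667) + (-1.6667)·(-1.6667) + (-1.6667)·(-1.6667) + (1.3333)·(1.3333) + (-0.6667)·(-0.6667) + (3.3333)·(3.3333)) / 5 = 19.3333/5 = 3.8667
  S[U,V] = ((-0.6667)·(-0.5) + (-1.6667)·(-2.5) + (-1.6667)·(-3.5) + (1.3333)·(-0.5) + (-0.6667)·(2.5) + (3.3333)·(4.5)) / 5 = 23/5 = 4.6
  S[V,V] = ((-0.5)·(-0.5) + (-2.5)·(-2.5) + (-3.5)·(-3.5) + (-0.5)·(-0.5) + (2.5)·(2.5) + (4.5)·(4.5)) / 5 = 45.5/5 = 9.1
  S = [[3.8667, 4.6],
 [4.6, 9.1]].

Step 3 — invert S. det(S) = 3.8667·9.1 - (4.6)² = 14.0267.
  S^{-1} = (1/det) · [[d, -b], [-b, a]] = [[0.6488, -0.3279],
 [-0.3279, 0.2757]].

Step 4 — quadratic form (x̄ - mu_0)^T · S^{-1} · (x̄ - mu_0):
  S^{-1} · (x̄ - mu_0) = (0.5822, 0.0903),
  (x̄ - mu_0)^T · [...] = (2.6667)·(0.5822) + (3.5)·(0.0903) = 1.8687.

Step 5 — scale by n: T² = 6 · 1.8687 = 11.212.

T² ≈ 11.212


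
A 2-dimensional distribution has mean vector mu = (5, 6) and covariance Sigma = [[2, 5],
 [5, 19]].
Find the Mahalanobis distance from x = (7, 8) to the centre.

Step 1 — centre the observation: (x - mu) = (2, 2).

Step 2 — invert Sigma. det(Sigma) = 2·19 - (5)² = 13.
  Sigma^{-1} = (1/det) · [[d, -b], [-b, a]] = [[1.4615, -0.3846],
 [-0.3846, 0.1538]].

Step 3 — form the quadratic (x - mu)^T · Sigma^{-1} · (x - mu):
  Sigma^{-1} · (x - mu) = (2.1538, -0.4615).
  (x - mu)^T · [Sigma^{-1} · (x - mu)] = (2)·(2.1538) + (2)·(-0.4615) = 3.3846.

Step 4 — take square root: d = √(3.3846) ≈ 1.8397.

d(x, mu) = √(3.3846) ≈ 1.8397


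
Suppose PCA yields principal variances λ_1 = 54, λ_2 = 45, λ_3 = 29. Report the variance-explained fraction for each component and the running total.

Step 1 — total variance = trace(Sigma) = Σ λ_i = 54 + 45 + 29 = 128.

Step 2 — fraction explained by component i = λ_i / Σ λ:
  PC1: 54/128 = 0.4219
  PC2: 45/128 = 0.3516
  PC3: 29/128 = 0.2266

Step 3 — cumulative fraction after k components = (λ_1 + ... + λ_k) / Σ λ:
  k = 1: 54/128 = 0.4219
  k = 2: (54 + 45)/128 = 99/128 = 0.7734
  k = 3: (54 + 45 + 29)/128 = 128/128 = 1

Summary (fraction, with percent):

explained: PC1 0.4219 (42.19%), PC2 0.3516 (35.16%), PC3 0.2266 (22.66%);  cumulative: 0.4219, 0.7734, 1


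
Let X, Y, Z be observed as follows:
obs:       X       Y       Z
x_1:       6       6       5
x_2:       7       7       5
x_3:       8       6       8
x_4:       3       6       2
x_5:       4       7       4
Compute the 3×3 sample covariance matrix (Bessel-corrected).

Step 1 — column means:
  mean(X) = (6 + 7 + 8 + 3 + 4) / 5 = 28/5 = 5.6
  mean(Y) = (6 + 7 + 6 + 6 + 7) / 5 = 32/5 = 6.4
  mean(Z) = (5 + 5 + 8 + 2 + 4) / 5 = 24/5 = 4.8

Step 2 — sample covariance S[i,j] = (1/(n-1)) · Σ_k (x_{k,i} - mean_i) · (x_{k,j} - mean_j), with n-1 = 4.
  S[X,X] = ((0.4)·(0.4) + (1.4)·(1.4) + (2.4)·(2.4) + (-2.6)·(-2.6) + (-1.6)·(-1.6)) / 4 = 17.2/4 = 4.3
  S[X,Y] = ((0.4)·(-0.4) + (1.4)·(0.6) + (2.4)·(-0.4) + (-2.6)·(-0.4) + (-1.6)·(0.6)) / 4 = -0.2/4 = -0.05
  S[X,Z] = ((0.4)·(0.2) + (1.4)·(0.2) + (2.4)·(3.2) + (-2.6)·(-2.8) + (-1.6)·(-0.8)) / 4 = 16.6/4 = 4.15
  S[Y,Y] = ((-0.4)·(-0.4) + (0.6)·(0.6) + (-0.4)·(-0.4) + (-0.4)·(-0.4) + (0.6)·(0.6)) / 4 = 1.2/4 = 0.3
  S[Y,Z] = ((-0.4)·(0.2) + (0.6)·(0.2) + (-0.4)·(3.2) + (-0.4)·(-2.8) + (0.6)·(-0.8)) / 4 = -0.6/4 = -0.15
  S[Z,Z] = ((0.2)·(0.2) + (0.2)·(0.2) + (3.2)·(3.2) + (-2.8)·(-2.8) + (-0.8)·(-0.8)) / 4 = 18.8/4 = 4.7

S is symmetric (S[j,i] = S[i,j]). Assembling:

S = [[4.3, -0.05, 4.15],
 [-0.05, 0.3, -0.15],
 [4.15, -0.15, 4.7]]


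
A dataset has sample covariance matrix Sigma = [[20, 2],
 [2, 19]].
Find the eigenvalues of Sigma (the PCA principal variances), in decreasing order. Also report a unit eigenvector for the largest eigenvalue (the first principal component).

Step 1 — characteristic polynomial of 2×2 Sigma:
  det(Sigma - λI) = λ² - trace · λ + det = 0.
  trace = 20 + 19 = 39, det = 20·19 - (2)² = 376.
Step 2 — discriminant:
  Δ = trace² - 4·det = 1521 - 1504 = 17.
Step 3 — eigenvalues:
  λ = (trace ± √Δ)/2 = (39 ± 4.1231)/2,
  λ_1 = 21.5616,  λ_2 = 17.4384.

Step 4 — unit eigenvector for λ_1: solve (Sigma - λ_1 I)v = 0. First row:
  (20 - 21.5616)·v_x + (2)·v_y = 0, i.e. (-1.5616)·v_x + (2)·v_y = 0,
  so v ∝ (b, λ_1 - a) = (2, 1.5616) = u.
  ||u|| = √((2)² + (1.5616)²) = √(6.4384) ≈ 2.5374,
  v_1 = u/||u|| ≈ (0.7882, 0.6154) (||v_1|| = 1).

λ_1 = 21.5616,  λ_2 = 17.4384;  v_1 ≈ (0.7882, 0.6154)


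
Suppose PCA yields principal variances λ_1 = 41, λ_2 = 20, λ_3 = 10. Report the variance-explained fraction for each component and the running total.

Step 1 — total variance = trace(Sigma) = Σ λ_i = 41 + 20 + 10 = 71.

Step 2 — fraction explained by component i = λ_i / Σ λ:
  PC1: 41/71 = 0.5775
  PC2: 20/71 = 0.2817
  PC3: 10/71 = 0.1408

Step 3 — cumulative fraction after k components = (λ_1 + ... + λ_k) / Σ λ:
  k = 1: 41/71 = 0.5775
  k = 2: (41 + 20)/71 = 61/71 = 0.8592
  k = 3: (41 + 20 + 10)/71 = 71/71 = 1

Summary (fraction, with percent):

explained: PC1 0.5775 (57.75%), PC2 0.2817 (28.17%), PC3 0.1408 (14.08%);  cumulative: 0.5775, 0.8592, 1
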